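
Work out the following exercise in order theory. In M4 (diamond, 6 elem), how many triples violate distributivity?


Distributive law: a ^ (b v c) = (a ^ b) v (a ^ c).
Check all 6^3 = 216 ordered triples (a,b,c).
  e.g. a=a1, b=a2, c=a3: lhs=a1 != rhs=0
  e.g. a=a1, b=a2, c=a4: lhs=a1 != rhs=0
Total violating triples: 24


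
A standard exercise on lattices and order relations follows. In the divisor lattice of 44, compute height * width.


Height = length of longest chain minus 1; width = size of largest antichain.
A maximum chain: 1 | 11 | 22 | 44  (height 3).
A maximum antichain: {2, 11}  (width 2).
Product = 3 * 2 = 6


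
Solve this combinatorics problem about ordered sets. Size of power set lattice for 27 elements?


Power set = 2^n.
2^27 = 134217728


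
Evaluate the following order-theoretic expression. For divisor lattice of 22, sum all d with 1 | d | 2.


Interval [1,2] in divisors of 22: [1, 2]
Sum = 3


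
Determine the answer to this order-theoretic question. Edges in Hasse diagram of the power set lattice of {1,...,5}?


A cover relation a -< b holds when a < b with no c strictly between.
Cover relations:
  {} -< {1}
  {} -< {2}
  {} -< {3}
  {} -< {4}
  {} -< {5}
  {1} -< {1,2}
  {1} -< {1,3}
  {1} -< {1,4}
  ...72 more
Total: 80


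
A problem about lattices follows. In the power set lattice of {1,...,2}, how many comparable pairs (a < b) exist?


A comparable pair {a,b} has a < b or b < a in the order.
Count unordered pairs where one element is strictly below the other.
Examples: {{},{1}}, {{},{2}}, {{},{1,2}}, {{1},{1,2}}, ...
Total comparable pairs: 5


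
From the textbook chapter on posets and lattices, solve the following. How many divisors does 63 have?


Divisors of 63: [1, 3, 7, 9, 21, 63]
Count: 6


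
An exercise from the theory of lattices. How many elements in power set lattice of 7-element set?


Power set = 2^n.
2^7 = 128


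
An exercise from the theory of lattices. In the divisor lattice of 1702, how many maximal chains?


A maximal chain goes from the minimum element to a maximal element via cover relations.
Counting all min-to-max paths in the cover graph.
Total maximal chains: 6


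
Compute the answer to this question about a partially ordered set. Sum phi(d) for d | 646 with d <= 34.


Divisors of 646 up to 34: [1, 2, 17, 19, 34]
phi values: [1, 1, 16, 18, 16]
Sum = 52


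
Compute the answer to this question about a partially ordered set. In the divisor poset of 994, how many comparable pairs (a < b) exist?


A comparable pair {a,b} has a < b or b < a in the order.
Count unordered pairs where one element is strictly below the other.
Examples: {1,2}, {1,7}, {1,14}, {1,71}, ...
Total comparable pairs: 19


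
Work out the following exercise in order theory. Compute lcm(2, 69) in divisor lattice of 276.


In a divisor lattice, join = lcm (least common multiple).
gcd(2,69) = 1
lcm(2,69) = 2*69/gcd = 138/1 = 138


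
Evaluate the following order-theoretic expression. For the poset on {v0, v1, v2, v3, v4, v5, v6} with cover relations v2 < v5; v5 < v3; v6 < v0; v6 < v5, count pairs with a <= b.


The order relation is {(a,b) : a <= b}, reflexive so it includes (a,a).
Examples: (v0,v0), (v1,v1), (v2,v2), (v2,v3), (v2,v5), ...
Total ordered pairs: 13


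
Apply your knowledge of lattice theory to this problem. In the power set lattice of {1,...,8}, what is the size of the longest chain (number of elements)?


A chain is a totally ordered subset; we count the number of elements in a maximum chain.
Compute, for each element x, the size of the longest chain ending at x:
  {}: 1
  {1}: 2
  {2}: 2
  {3}: 2
  {4}: 2
  {5}: 2
  ...
A maximum chain: {} < {1} < {1,2} < {1,2,3} < {1,2,3,4} < {1,2,3,4,5} < {1,2,3,4,5,6} < {1,2,3,4,5,6,7} < {1,2,3,4,5,6,7,8}
Number of elements in the longest chain: 9


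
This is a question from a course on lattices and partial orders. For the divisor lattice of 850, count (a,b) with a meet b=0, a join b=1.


Complement pair (a,b): a meet b = bottom, a join b = top.
Here: gcd(a,b)=1 and lcm(a,b)=850, i.e. a*b=850 with a,b coprime.
Pairs found: (1,850), (2,425), (17,50), (25,34), ... (4 more)
Total ordered pairs: 8


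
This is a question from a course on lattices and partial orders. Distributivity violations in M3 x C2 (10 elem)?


Distributive law: a ^ (b v c) = (a ^ b) v (a ^ c).
Check all 10^3 = 1000 ordered triples (a,b,c).
  e.g. a=(a1,0), b=(a2,0), c=(a3,0): lhs=(a1,0) != rhs=(0,0)
  e.g. a=(a1,0), b=(a2,0), c=(a3,1): lhs=(a1,0) != rhs=(0,0)
Total violating triples: 48


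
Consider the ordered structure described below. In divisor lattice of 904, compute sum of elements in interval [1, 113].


Interval [1,113] in divisors of 904: [1, 113]
Sum = 114


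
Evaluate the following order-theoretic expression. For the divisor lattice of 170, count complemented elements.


An element a is complemented if some b has a meet b = bottom, a join b = top.
a is complemented iff gcd(a, n/a)=1, i.e. a is a unitary divisor of 170.
Complemented elements: 1, 2, 5, 10, 17, 34, ... (2 more)
Count: 8


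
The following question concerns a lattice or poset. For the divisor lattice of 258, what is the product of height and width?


Height = length of longest chain minus 1; width = size of largest antichain.
A maximum chain: 1 | 43 | 129 | 258  (height 3).
A maximum antichain: {2, 3, 43}  (width 3).
Product = 3 * 3 = 9


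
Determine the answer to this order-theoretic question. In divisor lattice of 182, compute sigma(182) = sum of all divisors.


sigma(n) = sum of divisors.
Divisors of 182: [1, 2, 7, 13, 14, 26, 91, 182]
Sum = 336


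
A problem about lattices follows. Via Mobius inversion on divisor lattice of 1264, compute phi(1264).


phi(n) = n * prod_{p|n} (1 - 1/p).
Prime divisors of 1264: [2, 79]
phi(1264) = 1264 * (1 - 1/2) * (1 - 1/79)
phi(1264) = 624


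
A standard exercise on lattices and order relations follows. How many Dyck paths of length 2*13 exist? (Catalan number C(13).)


C(n) = C(2n, n) / (n+1).
C(26, 13) = 10400600
C(13) = 10400600 / 14 = 742900


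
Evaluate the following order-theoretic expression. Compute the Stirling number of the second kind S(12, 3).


S(n,k) = k*S(n-1,k) + S(n-1,k-1).
S(11,3) = 28501, S(11,2) = 1023
S(12,3) = 3*28501 + 1023 = 85503 + 1023
S(12,3) = 86526


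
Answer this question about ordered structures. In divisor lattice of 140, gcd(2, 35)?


Meet=gcd.
gcd(2,35)=1


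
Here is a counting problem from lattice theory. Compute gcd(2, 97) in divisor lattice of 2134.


In a divisor lattice, meet = gcd (greatest common divisor).
By Euclidean algorithm or factoring: gcd(2,97) = 1


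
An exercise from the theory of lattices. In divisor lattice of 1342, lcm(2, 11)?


Join=lcm.
gcd(2,11)=1
lcm=22


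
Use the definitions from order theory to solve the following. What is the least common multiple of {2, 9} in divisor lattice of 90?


In a divisor lattice, join = lcm (least common multiple).
Compute lcm iteratively: start with first element, then lcm(current, next).
Elements: [2, 9]
lcm(2,9) = 18
Final lcm = 18


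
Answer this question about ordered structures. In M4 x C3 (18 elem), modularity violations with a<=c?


Modular law: if a <= c then a v (b ^ c) = (a v b) ^ c.
Check all triples (a,b,c) with a <= c among 18 elements.
This lattice is modular (diamonds M_m and their chain-products are modular).
Total violating triples: 0


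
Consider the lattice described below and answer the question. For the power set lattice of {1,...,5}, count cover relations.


A cover relation a -< b holds when a < b with no c strictly between.
Cover relations:
  {} -< {1}
  {} -< {2}
  {} -< {3}
  {} -< {4}
  {} -< {5}
  {1} -< {1,2}
  {1} -< {1,3}
  {1} -< {1,4}
  ...72 more
Total: 80


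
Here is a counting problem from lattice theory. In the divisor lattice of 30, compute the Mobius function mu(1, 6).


In a divisor lattice, mu(a,b) = mu(b/a) where mu is the classical Mobius function.
b/a = 6/1 = 6
Prime factorization of 6: primes [2, 3]
6 is squarefree with 2 prime factor(s), so mu(6) = (-1)^2 = 1


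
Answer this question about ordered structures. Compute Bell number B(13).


B(n) = number of set partitions of an n-element set.
B(n) satisfies the recurrence: B(n+1) = sum_k C(n,k)*B(k).
B(13) = 27644437


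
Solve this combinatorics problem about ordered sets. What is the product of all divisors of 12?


Divisors of 12: [1, 2, 3, 4, 6, 12]
Product = n^(d(n)/2) = 12^(6/2)
Product = 1728


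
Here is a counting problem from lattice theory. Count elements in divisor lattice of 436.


Divisors of 436: [1, 2, 4, 109, 218, 436]
Count: 6


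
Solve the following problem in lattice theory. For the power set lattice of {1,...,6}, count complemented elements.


An element a is complemented if some b has a meet b = bottom, a join b = top.
every subset A has complement S\A, so all elements are complemented.
Complemented elements: {}, {1}, {2}, {3}, {4}, {5}, ... (58 more)
Count: 64


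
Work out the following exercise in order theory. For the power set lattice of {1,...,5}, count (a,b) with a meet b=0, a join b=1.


Complement pair (a,b): a meet b = bottom, a join b = top.
Here: A intersect B = {} and A union B = {1,...,5}.
Pairs found: ({},{1,2,3,4,5}), ({1},{2,3,4,5}), ({2},{1,3,4,5}), ({3},{1,2,4,5}), ... (28 more)
Total ordered pairs: 32


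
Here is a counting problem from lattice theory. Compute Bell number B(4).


B(n) = number of set partitions of an n-element set.
B(n) satisfies the recurrence: B(n+1) = sum_k C(n,k)*B(k).
B(4) = 15


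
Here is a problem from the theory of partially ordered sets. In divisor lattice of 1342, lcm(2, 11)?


Join=lcm.
gcd(2,11)=1
lcm=22


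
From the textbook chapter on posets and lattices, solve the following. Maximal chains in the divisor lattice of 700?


A maximal chain goes from the minimum element to a maximal element via cover relations.
Counting all min-to-max paths in the cover graph.
Total maximal chains: 30


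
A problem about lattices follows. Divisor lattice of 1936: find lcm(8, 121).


In a divisor lattice, join = lcm (least common multiple).
gcd(8,121) = 1
lcm(8,121) = 8*121/gcd = 968/1 = 968


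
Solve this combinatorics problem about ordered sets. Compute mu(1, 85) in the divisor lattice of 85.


In a divisor lattice, mu(a,b) = mu(b/a) where mu is the classical Mobius function.
b/a = 85/1 = 85
Prime factorization of 85: primes [5, 17]
85 is squarefree with 2 prime factor(s), so mu(85) = (-1)^2 = 1


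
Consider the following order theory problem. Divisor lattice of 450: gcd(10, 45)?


Meet=gcd.
gcd(10,45)=5


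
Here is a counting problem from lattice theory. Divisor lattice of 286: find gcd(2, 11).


In a divisor lattice, meet = gcd (greatest common divisor).
By Euclidean algorithm or factoring: gcd(2,11) = 1


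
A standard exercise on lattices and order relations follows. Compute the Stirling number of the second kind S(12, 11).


S(n,k) = k*S(n-1,k) + S(n-1,k-1).
S(11,11) = 1, S(11,10) = 55
S(12,11) = 11*1 + 55 = 11 + 55
S(12,11) = 66


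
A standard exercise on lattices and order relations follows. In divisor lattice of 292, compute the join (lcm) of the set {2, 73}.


In a divisor lattice, join = lcm (least common multiple).
Compute lcm iteratively: start with first element, then lcm(current, next).
Elements: [2, 73]
lcm(2,73) = 146
Final lcm = 146


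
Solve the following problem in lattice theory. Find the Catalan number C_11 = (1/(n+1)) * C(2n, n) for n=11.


C(n) = C(2n, n) / (n+1).
C(22, 11) = 705432
C(11) = 705432 / 12 = 58786


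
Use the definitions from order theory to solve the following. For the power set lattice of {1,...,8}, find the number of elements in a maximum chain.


A chain is a totally ordered subset; we count the number of elements in a maximum chain.
Compute, for each element x, the size of the longest chain ending at x:
  {}: 1
  {1}: 2
  {2}: 2
  {3}: 2
  {4}: 2
  {5}: 2
  ...
A maximum chain: {} < {1} < {1,2} < {1,2,3} < {1,2,3,4} < {1,2,3,4,5} < {1,2,3,4,5,6} < {1,2,3,4,5,6,7} < {1,2,3,4,5,6,7,8}
Number of elements in the longest chain: 9


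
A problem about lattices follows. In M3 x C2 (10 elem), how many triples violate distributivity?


Distributive law: a ^ (b v c) = (a ^ b) v (a ^ c).
Check all 10^3 = 1000 ordered triples (a,b,c).
  e.g. a=(a1,0), b=(a2,0), c=(a3,0): lhs=(a1,0) != rhs=(0,0)
  e.g. a=(a1,0), b=(a2,0), c=(a3,1): lhs=(a1,0) != rhs=(0,0)
Total violating triples: 48


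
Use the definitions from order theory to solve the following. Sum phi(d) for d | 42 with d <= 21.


Divisors of 42 up to 21: [1, 2, 3, 6, 7, 14, 21]
phi values: [1, 1, 2, 2, 6, 6, 12]
Sum = 30


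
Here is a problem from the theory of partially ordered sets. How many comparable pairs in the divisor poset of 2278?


A comparable pair {a,b} has a < b or b < a in the order.
Count unordered pairs where one element is strictly below the other.
Examples: {1,2}, {1,17}, {1,34}, {1,67}, ...
Total comparable pairs: 19


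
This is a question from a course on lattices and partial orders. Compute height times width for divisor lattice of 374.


Height = length of longest chain minus 1; width = size of largest antichain.
A maximum chain: 1 | 17 | 187 | 374  (height 3).
A maximum antichain: {2, 11, 17}  (width 3).
Product = 3 * 3 = 9


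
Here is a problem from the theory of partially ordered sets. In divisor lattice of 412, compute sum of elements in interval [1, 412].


Interval [1,412] in divisors of 412: [1, 2, 4, 103, 206, 412]
Sum = 728


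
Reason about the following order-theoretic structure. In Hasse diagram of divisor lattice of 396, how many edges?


A cover relation a -< b holds when a < b with no c strictly between.
Cover relations:
  1 -< 2
  1 -< 3
  1 -< 11
  2 -< 4
  2 -< 6
  2 -< 22
  3 -< 6
  3 -< 9
  ...25 more
Total: 33


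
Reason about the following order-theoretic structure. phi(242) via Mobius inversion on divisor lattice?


phi(n) = n * prod_{p|n} (1 - 1/p).
Prime divisors of 242: [2, 11]
phi(242) = 242 * (1 - 1/2) * (1 - 1/11)
phi(242) = 110


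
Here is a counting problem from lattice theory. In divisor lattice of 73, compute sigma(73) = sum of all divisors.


sigma(n) = sum of divisors.
Divisors of 73: [1, 73]
Sum = 74


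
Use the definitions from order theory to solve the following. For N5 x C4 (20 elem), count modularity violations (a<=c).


Modular law: if a <= c then a v (b ^ c) = (a v b) ^ c.
Check all triples (a,b,c) with a <= c among 20 elements.
  e.g. a=(a,0), b=(c,0), c=(b,0): lhs=(a,0) != rhs=(b,0)
  e.g. a=(a,0), b=(c,1), c=(b,0): lhs=(a,0) != rhs=(b,0)
Total violating triples: 40


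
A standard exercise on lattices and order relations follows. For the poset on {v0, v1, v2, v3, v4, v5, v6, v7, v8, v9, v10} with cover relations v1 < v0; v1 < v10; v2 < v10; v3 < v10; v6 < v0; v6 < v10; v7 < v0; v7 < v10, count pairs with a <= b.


The order relation is {(a,b) : a <= b}, reflexive so it includes (a,a).
Examples: (v0,v0), (v1,v0), (v1,v1), (v1,v10), (v10,v10), ...
Total ordered pairs: 19


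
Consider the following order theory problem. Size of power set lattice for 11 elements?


Power set = 2^n.
2^11 = 2048


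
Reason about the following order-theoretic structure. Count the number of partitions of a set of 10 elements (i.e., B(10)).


B(n) = number of set partitions of an n-element set.
B(n) satisfies the recurrence: B(n+1) = sum_k C(n,k)*B(k).
B(10) = 115975


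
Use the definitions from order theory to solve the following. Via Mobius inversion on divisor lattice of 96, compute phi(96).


phi(n) = n * prod_{p|n} (1 - 1/p).
Prime divisors of 96: [2, 3]
phi(96) = 96 * (1 - 1/2) * (1 - 1/3)
phi(96) = 32


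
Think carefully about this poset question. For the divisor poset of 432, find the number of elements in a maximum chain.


A chain is a totally ordered subset; we count the number of elements in a maximum chain.
Compute, for each element x, the size of the longest chain ending at x:
  1: 1
  2: 2
  3: 2
  4: 3
  9: 3
  6: 3
  ...
A maximum chain: 1 < 2 < 4 < 8 < 16 < 48 < 144 < 432
Number of elements in the longest chain: 8


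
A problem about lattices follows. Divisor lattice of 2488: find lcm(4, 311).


In a divisor lattice, join = lcm (least common multiple).
gcd(4,311) = 1
lcm(4,311) = 4*311/gcd = 1244/1 = 1244


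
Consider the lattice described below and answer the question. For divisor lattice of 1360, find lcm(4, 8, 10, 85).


In a divisor lattice, join = lcm (least common multiple).
Compute lcm iteratively: start with first element, then lcm(current, next).
Elements: [4, 8, 10, 85]
lcm(4,8) = 8
lcm(8,10) = 40
lcm(40,85) = 680
Final lcm = 680


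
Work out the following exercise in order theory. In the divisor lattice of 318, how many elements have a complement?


An element a is complemented if some b has a meet b = bottom, a join b = top.
a is complemented iff gcd(a, n/a)=1, i.e. a is a unitary divisor of 318.
Complemented elements: 1, 2, 3, 6, 53, 106, ... (2 more)
Count: 8


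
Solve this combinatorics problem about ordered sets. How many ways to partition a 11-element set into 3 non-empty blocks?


S(n,k) = k*S(n-1,k) + S(n-1,k-1).
S(10,3) = 9330, S(10,2) = 511
S(11,3) = 3*9330 + 511 = 27990 + 511
S(11,3) = 28501


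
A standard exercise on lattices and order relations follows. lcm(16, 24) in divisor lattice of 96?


Join=lcm.
gcd(16,24)=8
lcm=48


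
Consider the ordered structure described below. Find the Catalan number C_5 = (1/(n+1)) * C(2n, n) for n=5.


C(n) = C(2n, n) / (n+1).
C(10, 5) = 252
C(5) = 252 / 6 = 42


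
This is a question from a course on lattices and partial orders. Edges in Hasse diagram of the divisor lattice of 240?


A cover relation a -< b holds when a < b with no c strictly between.
Cover relations:
  1 -< 2
  1 -< 3
  1 -< 5
  2 -< 4
  2 -< 6
  2 -< 10
  3 -< 6
  3 -< 15
  ...28 more
Total: 36


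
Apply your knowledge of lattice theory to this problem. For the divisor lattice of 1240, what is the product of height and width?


Height = length of longest chain minus 1; width = size of largest antichain.
A maximum chain: 1 | 31 | 155 | 310 | 620 | 1240  (height 5).
A maximum antichain: {4, 10, 62, 155}  (width 4).
Product = 5 * 4 = 20


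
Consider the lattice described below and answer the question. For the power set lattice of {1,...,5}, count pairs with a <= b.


The order relation is {(a,b) : a <= b}, reflexive so it includes (a,a).
Examples: ({},{}), ({},{1,2}), ({},{1,2,3}), ({},{1,2,3,4}), ({},{1,2,3,4,5}), ...
Total ordered pairs: 243


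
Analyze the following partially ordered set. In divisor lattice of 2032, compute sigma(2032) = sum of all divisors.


sigma(n) = sum of divisors.
Divisors of 2032: [1, 2, 4, 8, 16, 127, 254, 508, 1016, 2032]
Sum = 3968


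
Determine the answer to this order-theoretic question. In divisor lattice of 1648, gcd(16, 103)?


Meet=gcd.
gcd(16,103)=1


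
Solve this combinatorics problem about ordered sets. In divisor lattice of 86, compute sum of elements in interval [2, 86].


Interval [2,86] in divisors of 86: [2, 86]
Sum = 88


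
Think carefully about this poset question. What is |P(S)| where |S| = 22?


Power set = 2^n.
2^22 = 4194304


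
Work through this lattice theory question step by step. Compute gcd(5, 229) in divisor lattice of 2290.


In a divisor lattice, meet = gcd (greatest common divisor).
By Euclidean algorithm or factoring: gcd(5,229) = 1


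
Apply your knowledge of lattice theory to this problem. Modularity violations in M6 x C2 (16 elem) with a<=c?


Modular law: if a <= c then a v (b ^ c) = (a v b) ^ c.
Check all triples (a,b,c) with a <= c among 16 elements.
This lattice is modular (diamonds M_m and their chain-products are modular).
Total violating triples: 0


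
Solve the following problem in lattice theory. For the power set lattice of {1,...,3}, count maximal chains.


A maximal chain goes from the minimum element to a maximal element via cover relations.
Counting all min-to-max paths in the cover graph.
Total maximal chains: 6


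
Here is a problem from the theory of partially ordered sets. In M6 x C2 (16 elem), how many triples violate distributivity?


Distributive law: a ^ (b v c) = (a ^ b) v (a ^ c).
Check all 16^3 = 4096 ordered triples (a,b,c).
  e.g. a=(a1,0), b=(a2,0), c=(a3,0): lhs=(a1,0) != rhs=(0,0)
  e.g. a=(a1,0), b=(a2,0), c=(a3,1): lhs=(a1,0) != rhs=(0,0)
Total violating triples: 960


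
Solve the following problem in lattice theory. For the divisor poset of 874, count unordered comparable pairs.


A comparable pair {a,b} has a < b or b < a in the order.
Count unordered pairs where one element is strictly below the other.
Examples: {1,2}, {1,19}, {1,23}, {1,38}, ...
Total comparable pairs: 19


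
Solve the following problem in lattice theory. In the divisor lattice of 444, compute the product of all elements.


Divisors of 444: [1, 2, 3, 4, 6, 12, 37, 74, 111, 148, 222, 444]
Product = n^(d(n)/2) = 444^(12/2)
Product = 7661218005651456


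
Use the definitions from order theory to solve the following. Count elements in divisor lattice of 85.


Divisors of 85: [1, 5, 17, 85]
Count: 4


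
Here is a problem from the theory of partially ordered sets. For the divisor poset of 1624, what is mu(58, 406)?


In a divisor lattice, mu(a,b) = mu(b/a) where mu is the classical Mobius function.
b/a = 406/58 = 7
Prime factorization of 7: primes [7]
7 is squarefree with 1 prime factor(s), so mu(7) = (-1)^1 = -1


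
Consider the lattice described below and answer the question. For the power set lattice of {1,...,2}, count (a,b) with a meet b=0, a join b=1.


Complement pair (a,b): a meet b = bottom, a join b = top.
Here: A intersect B = {} and A union B = {1,...,2}.
Pairs found: ({},{1,2}), ({1},{2}), ({2},{1}), ({1,2},{})
Total ordered pairs: 4


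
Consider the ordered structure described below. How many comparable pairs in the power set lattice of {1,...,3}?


A comparable pair {a,b} has a < b or b < a in the order.
Count unordered pairs where one element is strictly below the other.
Examples: {{},{1}}, {{},{2}}, {{},{3}}, {{},{1,2}}, ...
Total comparable pairs: 19


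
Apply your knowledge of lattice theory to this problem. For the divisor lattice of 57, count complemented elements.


An element a is complemented if some b has a meet b = bottom, a join b = top.
a is complemented iff gcd(a, n/a)=1, i.e. a is a unitary divisor of 57.
Complemented elements: 1, 3, 19, 57
Count: 4


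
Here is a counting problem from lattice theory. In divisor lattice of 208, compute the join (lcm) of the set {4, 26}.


In a divisor lattice, join = lcm (least common multiple).
Compute lcm iteratively: start with first element, then lcm(current, next).
Elements: [4, 26]
lcm(4,26) = 52
Final lcm = 52


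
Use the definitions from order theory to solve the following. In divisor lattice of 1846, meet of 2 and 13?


In a divisor lattice, meet = gcd (greatest common divisor).
By Euclidean algorithm or factoring: gcd(2,13) = 1


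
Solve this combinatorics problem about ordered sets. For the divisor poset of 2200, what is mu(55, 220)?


In a divisor lattice, mu(a,b) = mu(b/a) where mu is the classical Mobius function.
b/a = 220/55 = 4
Prime factorization of 4: primes [2]
4 is not squarefree, so mu(4) = 0


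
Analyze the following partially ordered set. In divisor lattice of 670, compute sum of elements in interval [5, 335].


Interval [5,335] in divisors of 670: [5, 335]
Sum = 340


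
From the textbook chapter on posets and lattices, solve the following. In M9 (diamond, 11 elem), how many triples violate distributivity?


Distributive law: a ^ (b v c) = (a ^ b) v (a ^ c).
Check all 11^3 = 1331 ordered triples (a,b,c).
  e.g. a=a1, b=a2, c=a3: lhs=a1 != rhs=0
  e.g. a=a1, b=a2, c=a4: lhs=a1 != rhs=0
Total violating triples: 504


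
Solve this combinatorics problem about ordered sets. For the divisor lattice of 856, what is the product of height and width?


Height = length of longest chain minus 1; width = size of largest antichain.
A maximum chain: 1 | 107 | 214 | 428 | 856  (height 4).
A maximum antichain: {2, 107}  (width 2).
Product = 4 * 2 = 8


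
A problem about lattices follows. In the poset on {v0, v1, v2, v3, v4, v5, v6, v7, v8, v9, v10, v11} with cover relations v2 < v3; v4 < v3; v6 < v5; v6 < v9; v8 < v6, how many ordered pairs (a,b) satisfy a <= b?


The order relation is {(a,b) : a <= b}, reflexive so it includes (a,a).
Examples: (v0,v0), (v1,v1), (v10,v10), (v11,v11), (v2,v2), ...
Total ordered pairs: 19


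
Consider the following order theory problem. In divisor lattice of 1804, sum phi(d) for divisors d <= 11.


Divisors of 1804 up to 11: [1, 2, 4, 11]
phi values: [1, 1, 2, 10]
Sum = 14


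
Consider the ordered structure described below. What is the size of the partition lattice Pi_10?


B(n) = number of set partitions of an n-element set.
B(n) satisfies the recurrence: B(n+1) = sum_k C(n,k)*B(k).
B(10) = 115975


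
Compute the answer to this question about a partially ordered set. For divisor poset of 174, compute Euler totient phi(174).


phi(n) = n * prod_{p|n} (1 - 1/p).
Prime divisors of 174: [2, 3, 29]
phi(174) = 174 * (1 - 1/2) * (1 - 1/3) * (1 - 1/29)
phi(174) = 56


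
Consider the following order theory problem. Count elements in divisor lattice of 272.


Divisors of 272: [1, 2, 4, 8, 16, 17, 34, 68, 136, 272]
Count: 10


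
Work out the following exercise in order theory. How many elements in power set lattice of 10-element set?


Power set = 2^n.
2^10 = 1024


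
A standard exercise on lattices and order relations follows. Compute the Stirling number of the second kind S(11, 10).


S(n,k) = k*S(n-1,k) + S(n-1,k-1).
S(10,10) = 1, S(10,9) = 45
S(11,10) = 10*1 + 45 = 10 + 45
S(11,10) = 55


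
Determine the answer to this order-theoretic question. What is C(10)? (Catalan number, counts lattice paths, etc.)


C(n) = C(2n, n) / (n+1).
C(20, 10) = 184756
C(10) = 184756 / 11 = 16796


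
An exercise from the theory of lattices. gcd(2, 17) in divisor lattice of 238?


Meet=gcd.
gcd(2,17)=1


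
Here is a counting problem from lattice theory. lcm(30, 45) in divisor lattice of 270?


Join=lcm.
gcd(30,45)=15
lcm=90


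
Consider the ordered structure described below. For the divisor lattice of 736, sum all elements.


sigma(n) = sum of divisors.
Divisors of 736: [1, 2, 4, 8, 16, 23, 32, 46, 92, 184, 368, 736]
Sum = 1512


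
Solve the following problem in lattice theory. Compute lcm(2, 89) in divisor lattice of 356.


In a divisor lattice, join = lcm (least common multiple).
gcd(2,89) = 1
lcm(2,89) = 2*89/gcd = 178/1 = 178


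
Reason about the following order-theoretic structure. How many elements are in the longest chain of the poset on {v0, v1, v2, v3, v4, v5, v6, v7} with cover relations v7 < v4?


A chain is a totally ordered subset; we count the number of elements in a maximum chain.
Compute, for each element x, the size of the longest chain ending at x:
  v0: 1
  v1: 1
  v2: 1
  v3: 1
  v5: 1
  v6: 1
  ...
A maximum chain: v7 < v4
Number of elements in the longest chain: 2


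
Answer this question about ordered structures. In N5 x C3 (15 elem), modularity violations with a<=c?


Modular law: if a <= c then a v (b ^ c) = (a v b) ^ c.
Check all triples (a,b,c) with a <= c among 15 elements.
  e.g. a=(a,0), b=(c,0), c=(b,0): lhs=(a,0) != rhs=(b,0)
  e.g. a=(a,0), b=(c,1), c=(b,0): lhs=(a,0) != rhs=(b,0)
Total violating triples: 18


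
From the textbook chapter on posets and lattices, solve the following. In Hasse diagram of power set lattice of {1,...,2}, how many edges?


A cover relation a -< b holds when a < b with no c strictly between.
Cover relations:
  {} -< {1}
  {} -< {2}
  {1} -< {1,2}
  {2} -< {1,2}
Total: 4


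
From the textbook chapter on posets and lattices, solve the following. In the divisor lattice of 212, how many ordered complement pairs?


Complement pair (a,b): a meet b = bottom, a join b = top.
Here: gcd(a,b)=1 and lcm(a,b)=212, i.e. a*b=212 with a,b coprime.
Pairs found: (1,212), (4,53), (53,4), (212,1)
Total ordered pairs: 4


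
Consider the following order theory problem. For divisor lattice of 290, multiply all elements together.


Divisors of 290: [1, 2, 5, 10, 29, 58, 145, 290]
Product = n^(d(n)/2) = 290^(8/2)
Product = 7072810000


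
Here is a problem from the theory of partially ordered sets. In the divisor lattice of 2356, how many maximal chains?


A maximal chain goes from the minimum element to a maximal element via cover relations.
Counting all min-to-max paths in the cover graph.
Total maximal chains: 12


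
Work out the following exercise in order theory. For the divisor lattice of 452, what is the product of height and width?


Height = length of longest chain minus 1; width = size of largest antichain.
A maximum chain: 1 | 113 | 226 | 452  (height 3).
A maximum antichain: {2, 113}  (width 2).
Product = 3 * 2 = 6


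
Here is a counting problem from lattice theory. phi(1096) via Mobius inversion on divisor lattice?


phi(n) = n * prod_{p|n} (1 - 1/p).
Prime divisors of 1096: [2, 137]
phi(1096) = 1096 * (1 - 1/2) * (1 - 1/137)
phi(1096) = 544


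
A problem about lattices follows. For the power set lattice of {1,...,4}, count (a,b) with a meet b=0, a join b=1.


Complement pair (a,b): a meet b = bottom, a join b = top.
Here: A intersect B = {} and A union B = {1,...,4}.
Pairs found: ({},{1,2,3,4}), ({1},{2,3,4}), ({2},{1,3,4}), ({3},{1,2,4}), ... (12 more)
Total ordered pairs: 16


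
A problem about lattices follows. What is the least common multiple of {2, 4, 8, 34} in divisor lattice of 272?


In a divisor lattice, join = lcm (least common multiple).
Compute lcm iteratively: start with first element, then lcm(current, next).
Elements: [2, 4, 8, 34]
lcm(2,4) = 4
lcm(4,8) = 8
lcm(8,34) = 136
Final lcm = 136


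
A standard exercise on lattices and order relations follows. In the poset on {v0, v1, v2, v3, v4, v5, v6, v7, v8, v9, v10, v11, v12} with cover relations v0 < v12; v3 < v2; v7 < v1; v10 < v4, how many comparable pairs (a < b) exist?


A comparable pair {a,b} has a < b or b < a in the order.
Count unordered pairs where one element is strictly below the other.
Examples: {v0,v12}, {v1,v7}, {v2,v3}, {v4,v10}
Total comparable pairs: 4


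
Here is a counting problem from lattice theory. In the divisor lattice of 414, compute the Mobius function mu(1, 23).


In a divisor lattice, mu(a,b) = mu(b/a) where mu is the classical Mobius function.
b/a = 23/1 = 23
Prime factorization of 23: primes [23]
23 is squarefree with 1 prime factor(s), so mu(23) = (-1)^1 = -1


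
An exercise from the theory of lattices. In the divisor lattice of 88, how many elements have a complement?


An element a is complemented if some b has a meet b = bottom, a join b = top.
a is complemented iff gcd(a, n/a)=1, i.e. a is a unitary divisor of 88.
Complemented elements: 1, 8, 11, 88
Count: 4


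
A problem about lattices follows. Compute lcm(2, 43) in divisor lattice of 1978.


In a divisor lattice, join = lcm (least common multiple).
gcd(2,43) = 1
lcm(2,43) = 2*43/gcd = 86/1 = 86


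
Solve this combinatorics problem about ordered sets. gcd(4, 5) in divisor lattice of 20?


Meet=gcd.
gcd(4,5)=1


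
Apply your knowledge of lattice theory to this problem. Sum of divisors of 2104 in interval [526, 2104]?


Interval [526,2104] in divisors of 2104: [526, 1052, 2104]
Sum = 3682


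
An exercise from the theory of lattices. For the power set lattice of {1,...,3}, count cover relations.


A cover relation a -< b holds when a < b with no c strictly between.
Cover relations:
  {} -< {1}
  {} -< {2}
  {} -< {3}
  {1} -< {1,2}
  {1} -< {1,3}
  {2} -< {1,2}
  {2} -< {2,3}
  {3} -< {1,3}
  ...4 more
Total: 12


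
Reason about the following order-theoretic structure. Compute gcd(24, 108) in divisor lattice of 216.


In a divisor lattice, meet = gcd (greatest common divisor).
By Euclidean algorithm or factoring: gcd(24,108) = 12


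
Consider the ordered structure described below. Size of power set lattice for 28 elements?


Power set = 2^n.
2^28 = 268435456


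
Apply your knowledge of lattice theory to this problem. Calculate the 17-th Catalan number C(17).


C(n) = C(2n, n) / (n+1).
C(34, 17) = 2333606220
C(17) = 2333606220 / 18 = 129644790


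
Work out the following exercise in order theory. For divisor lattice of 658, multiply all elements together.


Divisors of 658: [1, 2, 7, 14, 47, 94, 329, 658]
Product = n^(d(n)/2) = 658^(8/2)
Product = 187457825296


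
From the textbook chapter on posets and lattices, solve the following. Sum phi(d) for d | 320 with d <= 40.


Divisors of 320 up to 40: [1, 2, 4, 5, 8, 10, 16, 20, 32, 40]
phi values: [1, 1, 2, 4, 4, 4, 8, 8, 16, 16]
Sum = 64


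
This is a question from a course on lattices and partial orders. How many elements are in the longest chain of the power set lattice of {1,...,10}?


A chain is a totally ordered subset; we count the number of elements in a maximum chain.
Compute, for each element x, the size of the longest chain ending at x:
  {}: 1
  {1}: 2
  {2}: 2
  {3}: 2
  {4}: 2
  {5}: 2
  ...
A maximum chain: {} < {1} < {1,2} < {1,2,3} < {1,2,3,4} < {1,2,3,4,5} < {1,2,3,4,5,6} < {1,2,3,4,5,6,7} < {1,2,3,4,5,6,7,8} < {1,2,3,4,5,6,7,8,9} < {1,2,3,4,5,6,7,8,9,10}
Number of elements in the longest chain: 11


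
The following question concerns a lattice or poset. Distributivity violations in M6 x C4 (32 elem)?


Distributive law: a ^ (b v c) = (a ^ b) v (a ^ c).
Check all 32^3 = 32768 ordered triples (a,b,c).
  e.g. a=(a1,0), b=(a2,0), c=(a3,0): lhs=(a1,0) != rhs=(0,0)
  e.g. a=(a1,0), b=(a2,0), c=(a3,1): lhs=(a1,0) != rhs=(0,0)
Total violating triples: 7680


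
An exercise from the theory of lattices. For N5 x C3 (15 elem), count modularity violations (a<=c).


Modular law: if a <= c then a v (b ^ c) = (a v b) ^ c.
Check all triples (a,b,c) with a <= c among 15 elements.
  e.g. a=(a,0), b=(c,0), c=(b,0): lhs=(a,0) != rhs=(b,0)
  e.g. a=(a,0), b=(c,1), c=(b,0): lhs=(a,0) != rhs=(b,0)
Total violating triples: 18


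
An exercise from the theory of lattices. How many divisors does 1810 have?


Divisors of 1810: [1, 2, 5, 10, 181, 362, 905, 1810]
Count: 8


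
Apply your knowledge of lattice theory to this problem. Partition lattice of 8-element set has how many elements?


B(n) = number of set partitions of an n-element set.
B(n) satisfies the recurrence: B(n+1) = sum_k C(n,k)*B(k).
B(8) = 4140


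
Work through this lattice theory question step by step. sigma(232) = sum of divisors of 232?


sigma(n) = sum of divisors.
Divisors of 232: [1, 2, 4, 8, 29, 58, 116, 232]
Sum = 450


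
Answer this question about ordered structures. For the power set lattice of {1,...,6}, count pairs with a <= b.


The order relation is {(a,b) : a <= b}, reflexive so it includes (a,a).
Examples: ({},{}), ({},{1,2}), ({},{1,2,3}), ({},{1,2,3,4}), ({},{1,2,3,4,5}), ...
Total ordered pairs: 729


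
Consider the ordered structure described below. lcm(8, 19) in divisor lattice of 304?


Join=lcm.
gcd(8,19)=1
lcm=152


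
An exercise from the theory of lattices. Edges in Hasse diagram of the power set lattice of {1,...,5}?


A cover relation a -< b holds when a < b with no c strictly between.
Cover relations:
  {} -< {1}
  {} -< {2}
  {} -< {3}
  {} -< {4}
  {} -< {5}
  {1} -< {1,2}
  {1} -< {1,3}
  {1} -< {1,4}
  ...72 more
Total: 80


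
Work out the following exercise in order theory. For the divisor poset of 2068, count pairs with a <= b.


The order relation is {(a,b) : a <= b}, reflexive so it includes (a,a).
Examples: (1,1), (1,1034), (1,11), (1,188), (1,2), ...
Total ordered pairs: 54


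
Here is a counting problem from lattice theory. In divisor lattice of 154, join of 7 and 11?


In a divisor lattice, join = lcm (least common multiple).
gcd(7,11) = 1
lcm(7,11) = 7*11/gcd = 77/1 = 77


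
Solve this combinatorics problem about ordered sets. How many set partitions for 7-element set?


B(n) = number of set partitions of an n-element set.
B(n) satisfies the recurrence: B(n+1) = sum_k C(n,k)*B(k).
B(7) = 877


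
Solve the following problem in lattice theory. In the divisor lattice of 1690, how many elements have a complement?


An element a is complemented if some b has a meet b = bottom, a join b = top.
a is complemented iff gcd(a, n/a)=1, i.e. a is a unitary divisor of 1690.
Complemented elements: 1, 2, 5, 10, 169, 338, ... (2 more)
Count: 8


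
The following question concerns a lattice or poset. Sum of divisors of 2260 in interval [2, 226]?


Interval [2,226] in divisors of 2260: [2, 226]
Sum = 228


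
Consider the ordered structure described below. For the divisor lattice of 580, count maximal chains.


A maximal chain goes from the minimum element to a maximal element via cover relations.
Counting all min-to-max paths in the cover graph.
Total maximal chains: 12


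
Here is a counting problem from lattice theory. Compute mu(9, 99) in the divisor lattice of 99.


In a divisor lattice, mu(a,b) = mu(b/a) where mu is the classical Mobius function.
b/a = 99/9 = 11
Prime factorization of 11: primes [11]
11 is squarefree with 1 prime factor(s), so mu(11) = (-1)^1 = -1


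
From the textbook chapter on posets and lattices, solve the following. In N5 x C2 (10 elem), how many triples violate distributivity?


Distributive law: a ^ (b v c) = (a ^ b) v (a ^ c).
Check all 10^3 = 1000 ordered triples (a,b,c).
  e.g. a=(b,0), b=(a,0), c=(c,0): lhs=(b,0) != rhs=(a,0)
  e.g. a=(b,0), b=(a,0), c=(c,1): lhs=(b,0) != rhs=(a,0)
Total violating triples: 16


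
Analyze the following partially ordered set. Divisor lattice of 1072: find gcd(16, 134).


In a divisor lattice, meet = gcd (greatest common divisor).
By Euclidean algorithm or factoring: gcd(16,134) = 2


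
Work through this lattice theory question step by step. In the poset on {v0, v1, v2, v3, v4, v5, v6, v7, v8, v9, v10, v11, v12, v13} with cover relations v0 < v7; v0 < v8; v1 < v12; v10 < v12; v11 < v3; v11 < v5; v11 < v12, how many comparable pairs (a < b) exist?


A comparable pair {a,b} has a < b or b < a in the order.
Count unordered pairs where one element is strictly below the other.
Examples: {v0,v7}, {v0,v8}, {v1,v12}, {v3,v11}, ...
Total comparable pairs: 7


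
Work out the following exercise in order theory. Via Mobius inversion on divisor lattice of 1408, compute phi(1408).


phi(n) = n * prod_{p|n} (1 - 1/p).
Prime divisors of 1408: [2, 11]
phi(1408) = 1408 * (1 - 1/2) * (1 - 1/11)
phi(1408) = 640


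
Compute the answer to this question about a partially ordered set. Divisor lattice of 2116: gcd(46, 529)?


Meet=gcd.
gcd(46,529)=23


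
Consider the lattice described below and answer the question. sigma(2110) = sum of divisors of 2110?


sigma(n) = sum of divisors.
Divisors of 2110: [1, 2, 5, 10, 211, 422, 1055, 2110]
Sum = 3816


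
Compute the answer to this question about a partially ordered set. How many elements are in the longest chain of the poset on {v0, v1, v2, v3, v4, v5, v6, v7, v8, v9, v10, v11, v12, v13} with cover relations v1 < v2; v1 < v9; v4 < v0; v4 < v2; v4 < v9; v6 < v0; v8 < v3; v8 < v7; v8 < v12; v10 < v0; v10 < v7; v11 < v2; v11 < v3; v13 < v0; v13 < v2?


A chain is a totally ordered subset; we count the number of elements in a maximum chain.
Compute, for each element x, the size of the longest chain ending at x:
  v1: 1
  v4: 1
  v5: 1
  v6: 1
  v8: 1
  v10: 1
  ...
A maximum chain: v4 < v0
Number of elements in the longest chain: 2
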